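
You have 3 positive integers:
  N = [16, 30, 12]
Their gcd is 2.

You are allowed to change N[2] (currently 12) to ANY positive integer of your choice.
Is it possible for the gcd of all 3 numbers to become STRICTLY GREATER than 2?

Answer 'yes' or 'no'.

Answer: no

Derivation:
Current gcd = 2
gcd of all OTHER numbers (without N[2]=12): gcd([16, 30]) = 2
The new gcd after any change is gcd(2, new_value).
This can be at most 2.
Since 2 = old gcd 2, the gcd can only stay the same or decrease.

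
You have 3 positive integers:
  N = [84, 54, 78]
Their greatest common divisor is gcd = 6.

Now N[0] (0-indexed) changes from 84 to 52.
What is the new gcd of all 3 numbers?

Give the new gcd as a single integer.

Numbers: [84, 54, 78], gcd = 6
Change: index 0, 84 -> 52
gcd of the OTHER numbers (without index 0): gcd([54, 78]) = 6
New gcd = gcd(g_others, new_val) = gcd(6, 52) = 2

Answer: 2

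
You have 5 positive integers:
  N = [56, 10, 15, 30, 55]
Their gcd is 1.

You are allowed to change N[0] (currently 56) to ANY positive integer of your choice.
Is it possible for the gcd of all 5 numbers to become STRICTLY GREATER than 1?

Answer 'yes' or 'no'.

Current gcd = 1
gcd of all OTHER numbers (without N[0]=56): gcd([10, 15, 30, 55]) = 5
The new gcd after any change is gcd(5, new_value).
This can be at most 5.
Since 5 > old gcd 1, the gcd CAN increase (e.g., set N[0] = 5).

Answer: yes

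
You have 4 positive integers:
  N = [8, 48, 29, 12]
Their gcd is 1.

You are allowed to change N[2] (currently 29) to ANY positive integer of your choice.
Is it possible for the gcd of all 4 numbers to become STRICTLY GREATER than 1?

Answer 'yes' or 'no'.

Answer: yes

Derivation:
Current gcd = 1
gcd of all OTHER numbers (without N[2]=29): gcd([8, 48, 12]) = 4
The new gcd after any change is gcd(4, new_value).
This can be at most 4.
Since 4 > old gcd 1, the gcd CAN increase (e.g., set N[2] = 4).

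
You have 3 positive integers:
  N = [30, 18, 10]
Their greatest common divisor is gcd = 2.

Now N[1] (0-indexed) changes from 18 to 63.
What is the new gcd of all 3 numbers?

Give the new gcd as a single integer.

Numbers: [30, 18, 10], gcd = 2
Change: index 1, 18 -> 63
gcd of the OTHER numbers (without index 1): gcd([30, 10]) = 10
New gcd = gcd(g_others, new_val) = gcd(10, 63) = 1

Answer: 1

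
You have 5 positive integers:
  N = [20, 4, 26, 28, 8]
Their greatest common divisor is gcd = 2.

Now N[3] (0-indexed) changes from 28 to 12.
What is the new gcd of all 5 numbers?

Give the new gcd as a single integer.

Numbers: [20, 4, 26, 28, 8], gcd = 2
Change: index 3, 28 -> 12
gcd of the OTHER numbers (without index 3): gcd([20, 4, 26, 8]) = 2
New gcd = gcd(g_others, new_val) = gcd(2, 12) = 2

Answer: 2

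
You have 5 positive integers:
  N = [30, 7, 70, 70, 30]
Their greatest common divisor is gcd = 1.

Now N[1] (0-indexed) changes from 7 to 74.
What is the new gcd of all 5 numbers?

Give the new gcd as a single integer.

Numbers: [30, 7, 70, 70, 30], gcd = 1
Change: index 1, 7 -> 74
gcd of the OTHER numbers (without index 1): gcd([30, 70, 70, 30]) = 10
New gcd = gcd(g_others, new_val) = gcd(10, 74) = 2

Answer: 2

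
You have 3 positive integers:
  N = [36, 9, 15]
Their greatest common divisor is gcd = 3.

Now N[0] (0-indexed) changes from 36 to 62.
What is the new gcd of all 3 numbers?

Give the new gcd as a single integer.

Numbers: [36, 9, 15], gcd = 3
Change: index 0, 36 -> 62
gcd of the OTHER numbers (without index 0): gcd([9, 15]) = 3
New gcd = gcd(g_others, new_val) = gcd(3, 62) = 1

Answer: 1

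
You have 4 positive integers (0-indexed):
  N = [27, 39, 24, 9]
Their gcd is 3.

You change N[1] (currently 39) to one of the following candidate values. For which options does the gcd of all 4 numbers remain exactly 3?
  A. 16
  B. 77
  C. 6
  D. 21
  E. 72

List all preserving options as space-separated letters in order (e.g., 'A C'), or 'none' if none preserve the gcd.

Old gcd = 3; gcd of others (without N[1]) = 3
New gcd for candidate v: gcd(3, v). Preserves old gcd iff gcd(3, v) = 3.
  Option A: v=16, gcd(3,16)=1 -> changes
  Option B: v=77, gcd(3,77)=1 -> changes
  Option C: v=6, gcd(3,6)=3 -> preserves
  Option D: v=21, gcd(3,21)=3 -> preserves
  Option E: v=72, gcd(3,72)=3 -> preserves

Answer: C D E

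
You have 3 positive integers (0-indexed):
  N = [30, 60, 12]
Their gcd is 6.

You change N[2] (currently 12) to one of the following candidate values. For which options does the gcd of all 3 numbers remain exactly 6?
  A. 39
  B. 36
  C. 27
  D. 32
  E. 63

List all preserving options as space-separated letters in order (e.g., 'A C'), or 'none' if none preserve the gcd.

Answer: B

Derivation:
Old gcd = 6; gcd of others (without N[2]) = 30
New gcd for candidate v: gcd(30, v). Preserves old gcd iff gcd(30, v) = 6.
  Option A: v=39, gcd(30,39)=3 -> changes
  Option B: v=36, gcd(30,36)=6 -> preserves
  Option C: v=27, gcd(30,27)=3 -> changes
  Option D: v=32, gcd(30,32)=2 -> changes
  Option E: v=63, gcd(30,63)=3 -> changes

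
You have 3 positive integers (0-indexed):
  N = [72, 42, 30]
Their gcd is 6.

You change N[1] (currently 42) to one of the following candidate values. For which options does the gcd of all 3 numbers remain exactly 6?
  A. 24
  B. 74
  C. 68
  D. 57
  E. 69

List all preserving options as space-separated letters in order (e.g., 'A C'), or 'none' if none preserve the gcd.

Old gcd = 6; gcd of others (without N[1]) = 6
New gcd for candidate v: gcd(6, v). Preserves old gcd iff gcd(6, v) = 6.
  Option A: v=24, gcd(6,24)=6 -> preserves
  Option B: v=74, gcd(6,74)=2 -> changes
  Option C: v=68, gcd(6,68)=2 -> changes
  Option D: v=57, gcd(6,57)=3 -> changes
  Option E: v=69, gcd(6,69)=3 -> changes

Answer: A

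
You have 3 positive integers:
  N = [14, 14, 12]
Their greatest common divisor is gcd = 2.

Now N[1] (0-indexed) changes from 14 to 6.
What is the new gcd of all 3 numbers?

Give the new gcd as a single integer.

Answer: 2

Derivation:
Numbers: [14, 14, 12], gcd = 2
Change: index 1, 14 -> 6
gcd of the OTHER numbers (without index 1): gcd([14, 12]) = 2
New gcd = gcd(g_others, new_val) = gcd(2, 6) = 2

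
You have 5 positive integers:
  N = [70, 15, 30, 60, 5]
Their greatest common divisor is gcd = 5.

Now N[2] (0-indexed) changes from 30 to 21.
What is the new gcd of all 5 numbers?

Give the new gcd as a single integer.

Numbers: [70, 15, 30, 60, 5], gcd = 5
Change: index 2, 30 -> 21
gcd of the OTHER numbers (without index 2): gcd([70, 15, 60, 5]) = 5
New gcd = gcd(g_others, new_val) = gcd(5, 21) = 1

Answer: 1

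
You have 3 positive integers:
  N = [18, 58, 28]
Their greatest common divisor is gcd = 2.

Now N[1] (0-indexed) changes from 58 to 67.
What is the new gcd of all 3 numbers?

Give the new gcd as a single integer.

Numbers: [18, 58, 28], gcd = 2
Change: index 1, 58 -> 67
gcd of the OTHER numbers (without index 1): gcd([18, 28]) = 2
New gcd = gcd(g_others, new_val) = gcd(2, 67) = 1

Answer: 1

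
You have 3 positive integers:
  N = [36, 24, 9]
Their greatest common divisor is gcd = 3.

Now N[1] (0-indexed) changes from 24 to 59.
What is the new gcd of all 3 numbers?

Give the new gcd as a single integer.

Answer: 1

Derivation:
Numbers: [36, 24, 9], gcd = 3
Change: index 1, 24 -> 59
gcd of the OTHER numbers (without index 1): gcd([36, 9]) = 9
New gcd = gcd(g_others, new_val) = gcd(9, 59) = 1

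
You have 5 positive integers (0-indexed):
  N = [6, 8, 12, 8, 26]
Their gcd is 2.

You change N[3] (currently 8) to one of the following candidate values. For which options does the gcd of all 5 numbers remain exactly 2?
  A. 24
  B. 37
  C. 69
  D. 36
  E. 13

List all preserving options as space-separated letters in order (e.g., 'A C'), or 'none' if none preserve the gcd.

Answer: A D

Derivation:
Old gcd = 2; gcd of others (without N[3]) = 2
New gcd for candidate v: gcd(2, v). Preserves old gcd iff gcd(2, v) = 2.
  Option A: v=24, gcd(2,24)=2 -> preserves
  Option B: v=37, gcd(2,37)=1 -> changes
  Option C: v=69, gcd(2,69)=1 -> changes
  Option D: v=36, gcd(2,36)=2 -> preserves
  Option E: v=13, gcd(2,13)=1 -> changes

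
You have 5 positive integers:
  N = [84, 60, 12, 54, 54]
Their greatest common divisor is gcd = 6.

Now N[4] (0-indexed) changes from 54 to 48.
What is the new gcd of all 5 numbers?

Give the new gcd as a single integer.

Numbers: [84, 60, 12, 54, 54], gcd = 6
Change: index 4, 54 -> 48
gcd of the OTHER numbers (without index 4): gcd([84, 60, 12, 54]) = 6
New gcd = gcd(g_others, new_val) = gcd(6, 48) = 6

Answer: 6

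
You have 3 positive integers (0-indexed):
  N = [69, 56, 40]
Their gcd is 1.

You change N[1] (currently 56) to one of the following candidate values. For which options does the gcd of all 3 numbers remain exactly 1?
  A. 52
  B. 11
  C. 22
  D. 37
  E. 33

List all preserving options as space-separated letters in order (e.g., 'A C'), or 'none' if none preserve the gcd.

Old gcd = 1; gcd of others (without N[1]) = 1
New gcd for candidate v: gcd(1, v). Preserves old gcd iff gcd(1, v) = 1.
  Option A: v=52, gcd(1,52)=1 -> preserves
  Option B: v=11, gcd(1,11)=1 -> preserves
  Option C: v=22, gcd(1,22)=1 -> preserves
  Option D: v=37, gcd(1,37)=1 -> preserves
  Option E: v=33, gcd(1,33)=1 -> preserves

Answer: A B C D E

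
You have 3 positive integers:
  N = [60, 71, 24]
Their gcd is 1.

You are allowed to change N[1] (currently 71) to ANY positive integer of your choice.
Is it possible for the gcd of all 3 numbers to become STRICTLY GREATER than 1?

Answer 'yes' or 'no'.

Current gcd = 1
gcd of all OTHER numbers (without N[1]=71): gcd([60, 24]) = 12
The new gcd after any change is gcd(12, new_value).
This can be at most 12.
Since 12 > old gcd 1, the gcd CAN increase (e.g., set N[1] = 12).

Answer: yes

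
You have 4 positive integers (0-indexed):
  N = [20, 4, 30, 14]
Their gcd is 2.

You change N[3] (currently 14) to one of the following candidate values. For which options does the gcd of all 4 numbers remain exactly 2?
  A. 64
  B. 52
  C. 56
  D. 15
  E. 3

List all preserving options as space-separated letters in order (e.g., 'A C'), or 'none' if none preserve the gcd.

Old gcd = 2; gcd of others (without N[3]) = 2
New gcd for candidate v: gcd(2, v). Preserves old gcd iff gcd(2, v) = 2.
  Option A: v=64, gcd(2,64)=2 -> preserves
  Option B: v=52, gcd(2,52)=2 -> preserves
  Option C: v=56, gcd(2,56)=2 -> preserves
  Option D: v=15, gcd(2,15)=1 -> changes
  Option E: v=3, gcd(2,3)=1 -> changes

Answer: A B C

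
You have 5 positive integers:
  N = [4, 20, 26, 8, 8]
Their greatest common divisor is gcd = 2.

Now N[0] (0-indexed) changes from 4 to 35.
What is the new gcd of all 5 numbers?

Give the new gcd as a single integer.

Answer: 1

Derivation:
Numbers: [4, 20, 26, 8, 8], gcd = 2
Change: index 0, 4 -> 35
gcd of the OTHER numbers (without index 0): gcd([20, 26, 8, 8]) = 2
New gcd = gcd(g_others, new_val) = gcd(2, 35) = 1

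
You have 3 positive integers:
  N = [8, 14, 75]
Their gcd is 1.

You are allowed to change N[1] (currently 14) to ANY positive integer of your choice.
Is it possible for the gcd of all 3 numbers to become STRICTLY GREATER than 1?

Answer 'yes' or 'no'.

Answer: no

Derivation:
Current gcd = 1
gcd of all OTHER numbers (without N[1]=14): gcd([8, 75]) = 1
The new gcd after any change is gcd(1, new_value).
This can be at most 1.
Since 1 = old gcd 1, the gcd can only stay the same or decrease.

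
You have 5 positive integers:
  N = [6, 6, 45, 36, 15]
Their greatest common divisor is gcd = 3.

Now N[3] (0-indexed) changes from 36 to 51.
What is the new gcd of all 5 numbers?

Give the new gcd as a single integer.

Answer: 3

Derivation:
Numbers: [6, 6, 45, 36, 15], gcd = 3
Change: index 3, 36 -> 51
gcd of the OTHER numbers (without index 3): gcd([6, 6, 45, 15]) = 3
New gcd = gcd(g_others, new_val) = gcd(3, 51) = 3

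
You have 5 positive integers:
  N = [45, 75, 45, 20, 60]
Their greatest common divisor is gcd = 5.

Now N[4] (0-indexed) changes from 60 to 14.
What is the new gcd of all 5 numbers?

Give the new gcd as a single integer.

Numbers: [45, 75, 45, 20, 60], gcd = 5
Change: index 4, 60 -> 14
gcd of the OTHER numbers (without index 4): gcd([45, 75, 45, 20]) = 5
New gcd = gcd(g_others, new_val) = gcd(5, 14) = 1

Answer: 1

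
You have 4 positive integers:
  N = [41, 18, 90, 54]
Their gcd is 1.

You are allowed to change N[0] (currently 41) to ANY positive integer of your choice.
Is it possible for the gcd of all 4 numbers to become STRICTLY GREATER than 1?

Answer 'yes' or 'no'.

Current gcd = 1
gcd of all OTHER numbers (without N[0]=41): gcd([18, 90, 54]) = 18
The new gcd after any change is gcd(18, new_value).
This can be at most 18.
Since 18 > old gcd 1, the gcd CAN increase (e.g., set N[0] = 18).

Answer: yes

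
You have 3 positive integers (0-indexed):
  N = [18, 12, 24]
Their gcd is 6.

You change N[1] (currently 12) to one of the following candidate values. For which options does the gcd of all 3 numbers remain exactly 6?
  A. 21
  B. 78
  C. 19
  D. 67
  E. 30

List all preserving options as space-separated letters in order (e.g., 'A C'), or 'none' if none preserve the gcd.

Answer: B E

Derivation:
Old gcd = 6; gcd of others (without N[1]) = 6
New gcd for candidate v: gcd(6, v). Preserves old gcd iff gcd(6, v) = 6.
  Option A: v=21, gcd(6,21)=3 -> changes
  Option B: v=78, gcd(6,78)=6 -> preserves
  Option C: v=19, gcd(6,19)=1 -> changes
  Option D: v=67, gcd(6,67)=1 -> changes
  Option E: v=30, gcd(6,30)=6 -> preserves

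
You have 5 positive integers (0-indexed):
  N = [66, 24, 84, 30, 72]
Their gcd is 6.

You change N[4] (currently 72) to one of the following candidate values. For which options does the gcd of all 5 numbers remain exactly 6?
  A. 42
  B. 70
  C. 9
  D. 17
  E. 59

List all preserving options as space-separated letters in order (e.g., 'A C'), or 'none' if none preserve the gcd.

Old gcd = 6; gcd of others (without N[4]) = 6
New gcd for candidate v: gcd(6, v). Preserves old gcd iff gcd(6, v) = 6.
  Option A: v=42, gcd(6,42)=6 -> preserves
  Option B: v=70, gcd(6,70)=2 -> changes
  Option C: v=9, gcd(6,9)=3 -> changes
  Option D: v=17, gcd(6,17)=1 -> changes
  Option E: v=59, gcd(6,59)=1 -> changes

Answer: A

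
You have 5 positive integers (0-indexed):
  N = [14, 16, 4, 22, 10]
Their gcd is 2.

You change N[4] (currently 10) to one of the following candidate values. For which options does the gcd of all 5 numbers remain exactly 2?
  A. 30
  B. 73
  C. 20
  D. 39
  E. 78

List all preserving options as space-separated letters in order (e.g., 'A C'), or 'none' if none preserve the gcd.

Answer: A C E

Derivation:
Old gcd = 2; gcd of others (without N[4]) = 2
New gcd for candidate v: gcd(2, v). Preserves old gcd iff gcd(2, v) = 2.
  Option A: v=30, gcd(2,30)=2 -> preserves
  Option B: v=73, gcd(2,73)=1 -> changes
  Option C: v=20, gcd(2,20)=2 -> preserves
  Option D: v=39, gcd(2,39)=1 -> changes
  Option E: v=78, gcd(2,78)=2 -> preserves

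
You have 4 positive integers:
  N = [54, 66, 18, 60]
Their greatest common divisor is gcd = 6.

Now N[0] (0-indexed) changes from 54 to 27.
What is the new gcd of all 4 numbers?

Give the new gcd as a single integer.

Answer: 3

Derivation:
Numbers: [54, 66, 18, 60], gcd = 6
Change: index 0, 54 -> 27
gcd of the OTHER numbers (without index 0): gcd([66, 18, 60]) = 6
New gcd = gcd(g_others, new_val) = gcd(6, 27) = 3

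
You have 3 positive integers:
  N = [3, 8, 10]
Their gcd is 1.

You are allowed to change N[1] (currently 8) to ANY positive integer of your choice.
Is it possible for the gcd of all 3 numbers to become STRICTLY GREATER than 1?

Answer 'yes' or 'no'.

Answer: no

Derivation:
Current gcd = 1
gcd of all OTHER numbers (without N[1]=8): gcd([3, 10]) = 1
The new gcd after any change is gcd(1, new_value).
This can be at most 1.
Since 1 = old gcd 1, the gcd can only stay the same or decrease.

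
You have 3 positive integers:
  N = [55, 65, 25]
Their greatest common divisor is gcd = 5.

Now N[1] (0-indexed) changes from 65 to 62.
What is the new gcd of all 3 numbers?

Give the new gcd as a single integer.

Answer: 1

Derivation:
Numbers: [55, 65, 25], gcd = 5
Change: index 1, 65 -> 62
gcd of the OTHER numbers (without index 1): gcd([55, 25]) = 5
New gcd = gcd(g_others, new_val) = gcd(5, 62) = 1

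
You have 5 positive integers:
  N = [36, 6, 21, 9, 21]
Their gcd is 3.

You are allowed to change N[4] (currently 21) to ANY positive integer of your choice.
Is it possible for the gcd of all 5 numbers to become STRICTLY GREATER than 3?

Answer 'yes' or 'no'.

Answer: no

Derivation:
Current gcd = 3
gcd of all OTHER numbers (without N[4]=21): gcd([36, 6, 21, 9]) = 3
The new gcd after any change is gcd(3, new_value).
This can be at most 3.
Since 3 = old gcd 3, the gcd can only stay the same or decrease.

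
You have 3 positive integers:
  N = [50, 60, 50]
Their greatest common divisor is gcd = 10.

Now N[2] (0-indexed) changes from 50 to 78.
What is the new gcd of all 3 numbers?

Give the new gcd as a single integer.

Answer: 2

Derivation:
Numbers: [50, 60, 50], gcd = 10
Change: index 2, 50 -> 78
gcd of the OTHER numbers (without index 2): gcd([50, 60]) = 10
New gcd = gcd(g_others, new_val) = gcd(10, 78) = 2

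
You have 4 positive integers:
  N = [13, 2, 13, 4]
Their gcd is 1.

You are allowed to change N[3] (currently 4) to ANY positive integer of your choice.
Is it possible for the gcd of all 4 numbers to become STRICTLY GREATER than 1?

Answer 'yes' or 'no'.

Answer: no

Derivation:
Current gcd = 1
gcd of all OTHER numbers (without N[3]=4): gcd([13, 2, 13]) = 1
The new gcd after any change is gcd(1, new_value).
This can be at most 1.
Since 1 = old gcd 1, the gcd can only stay the same or decrease.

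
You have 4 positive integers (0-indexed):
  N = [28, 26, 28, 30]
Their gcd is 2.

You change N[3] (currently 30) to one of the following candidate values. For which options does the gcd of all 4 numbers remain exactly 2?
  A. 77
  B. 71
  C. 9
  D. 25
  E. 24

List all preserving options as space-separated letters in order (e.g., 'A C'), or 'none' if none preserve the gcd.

Old gcd = 2; gcd of others (without N[3]) = 2
New gcd for candidate v: gcd(2, v). Preserves old gcd iff gcd(2, v) = 2.
  Option A: v=77, gcd(2,77)=1 -> changes
  Option B: v=71, gcd(2,71)=1 -> changes
  Option C: v=9, gcd(2,9)=1 -> changes
  Option D: v=25, gcd(2,25)=1 -> changes
  Option E: v=24, gcd(2,24)=2 -> preserves

Answer: E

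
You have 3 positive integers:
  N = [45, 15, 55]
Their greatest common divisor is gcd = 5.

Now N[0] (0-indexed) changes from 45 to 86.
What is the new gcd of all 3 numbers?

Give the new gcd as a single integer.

Answer: 1

Derivation:
Numbers: [45, 15, 55], gcd = 5
Change: index 0, 45 -> 86
gcd of the OTHER numbers (without index 0): gcd([15, 55]) = 5
New gcd = gcd(g_others, new_val) = gcd(5, 86) = 1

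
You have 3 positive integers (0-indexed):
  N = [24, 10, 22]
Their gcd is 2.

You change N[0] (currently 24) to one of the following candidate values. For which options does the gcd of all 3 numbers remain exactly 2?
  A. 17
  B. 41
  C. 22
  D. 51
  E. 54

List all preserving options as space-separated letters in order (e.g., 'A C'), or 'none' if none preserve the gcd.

Answer: C E

Derivation:
Old gcd = 2; gcd of others (without N[0]) = 2
New gcd for candidate v: gcd(2, v). Preserves old gcd iff gcd(2, v) = 2.
  Option A: v=17, gcd(2,17)=1 -> changes
  Option B: v=41, gcd(2,41)=1 -> changes
  Option C: v=22, gcd(2,22)=2 -> preserves
  Option D: v=51, gcd(2,51)=1 -> changes
  Option E: v=54, gcd(2,54)=2 -> preserves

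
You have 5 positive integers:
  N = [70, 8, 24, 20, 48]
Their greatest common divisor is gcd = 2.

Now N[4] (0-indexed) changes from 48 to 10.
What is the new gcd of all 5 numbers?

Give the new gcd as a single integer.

Numbers: [70, 8, 24, 20, 48], gcd = 2
Change: index 4, 48 -> 10
gcd of the OTHER numbers (without index 4): gcd([70, 8, 24, 20]) = 2
New gcd = gcd(g_others, new_val) = gcd(2, 10) = 2

Answer: 2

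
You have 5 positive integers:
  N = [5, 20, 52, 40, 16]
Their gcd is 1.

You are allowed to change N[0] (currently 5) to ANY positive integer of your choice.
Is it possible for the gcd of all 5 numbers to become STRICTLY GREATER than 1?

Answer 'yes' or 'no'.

Current gcd = 1
gcd of all OTHER numbers (without N[0]=5): gcd([20, 52, 40, 16]) = 4
The new gcd after any change is gcd(4, new_value).
This can be at most 4.
Since 4 > old gcd 1, the gcd CAN increase (e.g., set N[0] = 4).

Answer: yes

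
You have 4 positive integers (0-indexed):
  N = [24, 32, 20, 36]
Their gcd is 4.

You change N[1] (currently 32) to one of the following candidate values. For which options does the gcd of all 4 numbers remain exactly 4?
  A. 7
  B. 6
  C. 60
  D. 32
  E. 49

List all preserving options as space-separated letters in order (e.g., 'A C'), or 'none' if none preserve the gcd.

Answer: C D

Derivation:
Old gcd = 4; gcd of others (without N[1]) = 4
New gcd for candidate v: gcd(4, v). Preserves old gcd iff gcd(4, v) = 4.
  Option A: v=7, gcd(4,7)=1 -> changes
  Option B: v=6, gcd(4,6)=2 -> changes
  Option C: v=60, gcd(4,60)=4 -> preserves
  Option D: v=32, gcd(4,32)=4 -> preserves
  Option E: v=49, gcd(4,49)=1 -> changes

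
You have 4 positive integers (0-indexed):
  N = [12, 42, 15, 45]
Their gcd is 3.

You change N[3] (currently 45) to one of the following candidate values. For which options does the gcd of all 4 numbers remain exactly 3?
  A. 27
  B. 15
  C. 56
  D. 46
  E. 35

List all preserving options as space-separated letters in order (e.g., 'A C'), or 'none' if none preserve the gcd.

Old gcd = 3; gcd of others (without N[3]) = 3
New gcd for candidate v: gcd(3, v). Preserves old gcd iff gcd(3, v) = 3.
  Option A: v=27, gcd(3,27)=3 -> preserves
  Option B: v=15, gcd(3,15)=3 -> preserves
  Option C: v=56, gcd(3,56)=1 -> changes
  Option D: v=46, gcd(3,46)=1 -> changes
  Option E: v=35, gcd(3,35)=1 -> changes

Answer: A B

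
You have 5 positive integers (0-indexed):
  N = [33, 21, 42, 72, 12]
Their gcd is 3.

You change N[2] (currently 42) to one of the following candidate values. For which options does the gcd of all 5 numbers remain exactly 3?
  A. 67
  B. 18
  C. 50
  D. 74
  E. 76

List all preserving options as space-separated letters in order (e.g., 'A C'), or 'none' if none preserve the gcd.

Answer: B

Derivation:
Old gcd = 3; gcd of others (without N[2]) = 3
New gcd for candidate v: gcd(3, v). Preserves old gcd iff gcd(3, v) = 3.
  Option A: v=67, gcd(3,67)=1 -> changes
  Option B: v=18, gcd(3,18)=3 -> preserves
  Option C: v=50, gcd(3,50)=1 -> changes
  Option D: v=74, gcd(3,74)=1 -> changes
  Option E: v=76, gcd(3,76)=1 -> changes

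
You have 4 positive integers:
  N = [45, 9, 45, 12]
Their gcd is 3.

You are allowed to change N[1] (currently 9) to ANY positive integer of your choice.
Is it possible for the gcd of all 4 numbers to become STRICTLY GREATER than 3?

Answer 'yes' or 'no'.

Current gcd = 3
gcd of all OTHER numbers (without N[1]=9): gcd([45, 45, 12]) = 3
The new gcd after any change is gcd(3, new_value).
This can be at most 3.
Since 3 = old gcd 3, the gcd can only stay the same or decrease.

Answer: no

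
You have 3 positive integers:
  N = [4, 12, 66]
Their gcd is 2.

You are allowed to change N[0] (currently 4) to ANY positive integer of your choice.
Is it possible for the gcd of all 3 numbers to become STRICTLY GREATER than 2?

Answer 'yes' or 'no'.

Answer: yes

Derivation:
Current gcd = 2
gcd of all OTHER numbers (without N[0]=4): gcd([12, 66]) = 6
The new gcd after any change is gcd(6, new_value).
This can be at most 6.
Since 6 > old gcd 2, the gcd CAN increase (e.g., set N[0] = 6).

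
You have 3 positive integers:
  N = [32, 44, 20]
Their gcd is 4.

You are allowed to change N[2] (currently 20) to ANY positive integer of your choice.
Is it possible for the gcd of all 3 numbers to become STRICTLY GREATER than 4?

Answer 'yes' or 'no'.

Answer: no

Derivation:
Current gcd = 4
gcd of all OTHER numbers (without N[2]=20): gcd([32, 44]) = 4
The new gcd after any change is gcd(4, new_value).
This can be at most 4.
Since 4 = old gcd 4, the gcd can only stay the same or decrease.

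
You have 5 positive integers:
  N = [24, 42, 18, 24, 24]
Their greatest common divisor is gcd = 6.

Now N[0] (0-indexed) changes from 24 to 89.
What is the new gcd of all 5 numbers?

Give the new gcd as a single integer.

Answer: 1

Derivation:
Numbers: [24, 42, 18, 24, 24], gcd = 6
Change: index 0, 24 -> 89
gcd of the OTHER numbers (without index 0): gcd([42, 18, 24, 24]) = 6
New gcd = gcd(g_others, new_val) = gcd(6, 89) = 1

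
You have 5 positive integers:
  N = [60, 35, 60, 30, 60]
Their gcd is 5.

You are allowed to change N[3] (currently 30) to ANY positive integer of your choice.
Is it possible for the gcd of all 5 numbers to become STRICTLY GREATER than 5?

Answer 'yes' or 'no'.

Answer: no

Derivation:
Current gcd = 5
gcd of all OTHER numbers (without N[3]=30): gcd([60, 35, 60, 60]) = 5
The new gcd after any change is gcd(5, new_value).
This can be at most 5.
Since 5 = old gcd 5, the gcd can only stay the same or decrease.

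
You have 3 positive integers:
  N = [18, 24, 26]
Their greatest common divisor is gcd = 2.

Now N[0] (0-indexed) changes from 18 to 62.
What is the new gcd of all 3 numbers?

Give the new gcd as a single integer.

Answer: 2

Derivation:
Numbers: [18, 24, 26], gcd = 2
Change: index 0, 18 -> 62
gcd of the OTHER numbers (without index 0): gcd([24, 26]) = 2
New gcd = gcd(g_others, new_val) = gcd(2, 62) = 2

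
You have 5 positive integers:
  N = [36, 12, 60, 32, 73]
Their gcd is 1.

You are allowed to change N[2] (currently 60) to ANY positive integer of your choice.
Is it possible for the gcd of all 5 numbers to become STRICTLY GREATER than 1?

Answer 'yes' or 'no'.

Answer: no

Derivation:
Current gcd = 1
gcd of all OTHER numbers (without N[2]=60): gcd([36, 12, 32, 73]) = 1
The new gcd after any change is gcd(1, new_value).
This can be at most 1.
Since 1 = old gcd 1, the gcd can only stay the same or decrease.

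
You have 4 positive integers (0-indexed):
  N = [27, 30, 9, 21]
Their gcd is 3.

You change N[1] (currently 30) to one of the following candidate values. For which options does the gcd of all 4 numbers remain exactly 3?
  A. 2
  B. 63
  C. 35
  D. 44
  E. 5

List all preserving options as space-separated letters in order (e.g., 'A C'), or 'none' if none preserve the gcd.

Old gcd = 3; gcd of others (without N[1]) = 3
New gcd for candidate v: gcd(3, v). Preserves old gcd iff gcd(3, v) = 3.
  Option A: v=2, gcd(3,2)=1 -> changes
  Option B: v=63, gcd(3,63)=3 -> preserves
  Option C: v=35, gcd(3,35)=1 -> changes
  Option D: v=44, gcd(3,44)=1 -> changes
  Option E: v=5, gcd(3,5)=1 -> changes

Answer: B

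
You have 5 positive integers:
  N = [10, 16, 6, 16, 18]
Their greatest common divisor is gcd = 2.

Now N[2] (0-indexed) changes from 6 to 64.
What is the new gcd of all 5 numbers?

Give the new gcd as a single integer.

Answer: 2

Derivation:
Numbers: [10, 16, 6, 16, 18], gcd = 2
Change: index 2, 6 -> 64
gcd of the OTHER numbers (without index 2): gcd([10, 16, 16, 18]) = 2
New gcd = gcd(g_others, new_val) = gcd(2, 64) = 2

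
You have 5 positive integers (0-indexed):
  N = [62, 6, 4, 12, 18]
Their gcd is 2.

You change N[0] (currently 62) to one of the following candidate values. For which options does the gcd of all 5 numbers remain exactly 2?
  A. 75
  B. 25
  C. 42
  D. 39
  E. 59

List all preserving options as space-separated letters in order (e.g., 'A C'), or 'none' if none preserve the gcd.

Answer: C

Derivation:
Old gcd = 2; gcd of others (without N[0]) = 2
New gcd for candidate v: gcd(2, v). Preserves old gcd iff gcd(2, v) = 2.
  Option A: v=75, gcd(2,75)=1 -> changes
  Option B: v=25, gcd(2,25)=1 -> changes
  Option C: v=42, gcd(2,42)=2 -> preserves
  Option D: v=39, gcd(2,39)=1 -> changes
  Option E: v=59, gcd(2,59)=1 -> changes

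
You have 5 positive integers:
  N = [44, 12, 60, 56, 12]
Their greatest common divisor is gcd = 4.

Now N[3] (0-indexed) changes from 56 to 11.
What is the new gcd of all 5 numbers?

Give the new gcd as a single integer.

Numbers: [44, 12, 60, 56, 12], gcd = 4
Change: index 3, 56 -> 11
gcd of the OTHER numbers (without index 3): gcd([44, 12, 60, 12]) = 4
New gcd = gcd(g_others, new_val) = gcd(4, 11) = 1

Answer: 1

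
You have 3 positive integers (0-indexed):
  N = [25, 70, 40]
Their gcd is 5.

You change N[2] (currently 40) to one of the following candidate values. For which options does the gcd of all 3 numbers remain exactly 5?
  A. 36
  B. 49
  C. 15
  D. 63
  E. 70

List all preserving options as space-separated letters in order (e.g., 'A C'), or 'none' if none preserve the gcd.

Old gcd = 5; gcd of others (without N[2]) = 5
New gcd for candidate v: gcd(5, v). Preserves old gcd iff gcd(5, v) = 5.
  Option A: v=36, gcd(5,36)=1 -> changes
  Option B: v=49, gcd(5,49)=1 -> changes
  Option C: v=15, gcd(5,15)=5 -> preserves
  Option D: v=63, gcd(5,63)=1 -> changes
  Option E: v=70, gcd(5,70)=5 -> preserves

Answer: C E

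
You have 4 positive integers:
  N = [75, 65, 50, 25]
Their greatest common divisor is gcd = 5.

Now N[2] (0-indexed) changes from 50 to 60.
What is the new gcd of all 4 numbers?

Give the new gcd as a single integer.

Numbers: [75, 65, 50, 25], gcd = 5
Change: index 2, 50 -> 60
gcd of the OTHER numbers (without index 2): gcd([75, 65, 25]) = 5
New gcd = gcd(g_others, new_val) = gcd(5, 60) = 5

Answer: 5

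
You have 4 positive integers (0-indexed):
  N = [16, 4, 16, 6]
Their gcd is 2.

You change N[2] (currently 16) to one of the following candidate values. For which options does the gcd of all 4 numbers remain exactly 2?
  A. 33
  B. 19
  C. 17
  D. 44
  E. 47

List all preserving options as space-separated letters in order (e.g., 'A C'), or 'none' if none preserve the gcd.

Answer: D

Derivation:
Old gcd = 2; gcd of others (without N[2]) = 2
New gcd for candidate v: gcd(2, v). Preserves old gcd iff gcd(2, v) = 2.
  Option A: v=33, gcd(2,33)=1 -> changes
  Option B: v=19, gcd(2,19)=1 -> changes
  Option C: v=17, gcd(2,17)=1 -> changes
  Option D: v=44, gcd(2,44)=2 -> preserves
  Option E: v=47, gcd(2,47)=1 -> changes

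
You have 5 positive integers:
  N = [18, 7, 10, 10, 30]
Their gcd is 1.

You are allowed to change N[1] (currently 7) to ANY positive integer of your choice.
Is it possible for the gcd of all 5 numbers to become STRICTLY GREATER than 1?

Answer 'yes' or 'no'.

Answer: yes

Derivation:
Current gcd = 1
gcd of all OTHER numbers (without N[1]=7): gcd([18, 10, 10, 30]) = 2
The new gcd after any change is gcd(2, new_value).
This can be at most 2.
Since 2 > old gcd 1, the gcd CAN increase (e.g., set N[1] = 2).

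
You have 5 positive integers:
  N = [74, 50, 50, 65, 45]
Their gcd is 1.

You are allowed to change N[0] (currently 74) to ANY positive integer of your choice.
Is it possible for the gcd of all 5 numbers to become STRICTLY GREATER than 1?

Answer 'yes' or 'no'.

Answer: yes

Derivation:
Current gcd = 1
gcd of all OTHER numbers (without N[0]=74): gcd([50, 50, 65, 45]) = 5
The new gcd after any change is gcd(5, new_value).
This can be at most 5.
Since 5 > old gcd 1, the gcd CAN increase (e.g., set N[0] = 5).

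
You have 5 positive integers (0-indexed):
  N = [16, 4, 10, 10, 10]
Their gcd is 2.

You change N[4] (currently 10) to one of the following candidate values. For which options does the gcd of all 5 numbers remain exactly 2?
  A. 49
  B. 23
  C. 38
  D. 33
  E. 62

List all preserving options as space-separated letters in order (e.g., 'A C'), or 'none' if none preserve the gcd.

Old gcd = 2; gcd of others (without N[4]) = 2
New gcd for candidate v: gcd(2, v). Preserves old gcd iff gcd(2, v) = 2.
  Option A: v=49, gcd(2,49)=1 -> changes
  Option B: v=23, gcd(2,23)=1 -> changes
  Option C: v=38, gcd(2,38)=2 -> preserves
  Option D: v=33, gcd(2,33)=1 -> changes
  Option E: v=62, gcd(2,62)=2 -> preserves

Answer: C E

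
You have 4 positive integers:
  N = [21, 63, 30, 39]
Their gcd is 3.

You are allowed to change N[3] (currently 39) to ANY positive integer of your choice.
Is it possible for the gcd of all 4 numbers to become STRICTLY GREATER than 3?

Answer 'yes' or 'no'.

Answer: no

Derivation:
Current gcd = 3
gcd of all OTHER numbers (without N[3]=39): gcd([21, 63, 30]) = 3
The new gcd after any change is gcd(3, new_value).
This can be at most 3.
Since 3 = old gcd 3, the gcd can only stay the same or decrease.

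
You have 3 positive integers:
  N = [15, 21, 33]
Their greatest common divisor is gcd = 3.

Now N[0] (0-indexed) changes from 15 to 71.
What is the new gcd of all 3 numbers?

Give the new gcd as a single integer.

Numbers: [15, 21, 33], gcd = 3
Change: index 0, 15 -> 71
gcd of the OTHER numbers (without index 0): gcd([21, 33]) = 3
New gcd = gcd(g_others, new_val) = gcd(3, 71) = 1

Answer: 1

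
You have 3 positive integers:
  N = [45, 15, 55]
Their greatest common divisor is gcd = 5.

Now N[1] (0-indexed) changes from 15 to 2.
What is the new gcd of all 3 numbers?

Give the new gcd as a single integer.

Numbers: [45, 15, 55], gcd = 5
Change: index 1, 15 -> 2
gcd of the OTHER numbers (without index 1): gcd([45, 55]) = 5
New gcd = gcd(g_others, new_val) = gcd(5, 2) = 1

Answer: 1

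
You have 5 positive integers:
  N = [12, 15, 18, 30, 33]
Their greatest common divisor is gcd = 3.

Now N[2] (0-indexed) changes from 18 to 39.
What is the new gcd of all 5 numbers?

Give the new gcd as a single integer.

Answer: 3

Derivation:
Numbers: [12, 15, 18, 30, 33], gcd = 3
Change: index 2, 18 -> 39
gcd of the OTHER numbers (without index 2): gcd([12, 15, 30, 33]) = 3
New gcd = gcd(g_others, new_val) = gcd(3, 39) = 3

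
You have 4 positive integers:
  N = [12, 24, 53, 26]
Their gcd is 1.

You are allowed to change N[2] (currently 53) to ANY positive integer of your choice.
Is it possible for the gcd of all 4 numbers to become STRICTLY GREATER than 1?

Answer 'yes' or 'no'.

Answer: yes

Derivation:
Current gcd = 1
gcd of all OTHER numbers (without N[2]=53): gcd([12, 24, 26]) = 2
The new gcd after any change is gcd(2, new_value).
This can be at most 2.
Since 2 > old gcd 1, the gcd CAN increase (e.g., set N[2] = 2).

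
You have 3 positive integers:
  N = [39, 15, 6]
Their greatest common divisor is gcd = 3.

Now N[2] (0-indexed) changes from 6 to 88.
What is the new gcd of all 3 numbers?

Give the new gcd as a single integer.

Numbers: [39, 15, 6], gcd = 3
Change: index 2, 6 -> 88
gcd of the OTHER numbers (without index 2): gcd([39, 15]) = 3
New gcd = gcd(g_others, new_val) = gcd(3, 88) = 1

Answer: 1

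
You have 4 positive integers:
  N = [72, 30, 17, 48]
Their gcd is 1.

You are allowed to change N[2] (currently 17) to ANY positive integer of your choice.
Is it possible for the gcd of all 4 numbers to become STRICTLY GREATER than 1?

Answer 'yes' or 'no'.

Answer: yes

Derivation:
Current gcd = 1
gcd of all OTHER numbers (without N[2]=17): gcd([72, 30, 48]) = 6
The new gcd after any change is gcd(6, new_value).
This can be at most 6.
Since 6 > old gcd 1, the gcd CAN increase (e.g., set N[2] = 6).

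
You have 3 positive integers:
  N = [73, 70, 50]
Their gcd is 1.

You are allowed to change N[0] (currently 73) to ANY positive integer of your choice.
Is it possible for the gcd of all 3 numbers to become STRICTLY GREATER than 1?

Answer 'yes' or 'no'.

Current gcd = 1
gcd of all OTHER numbers (without N[0]=73): gcd([70, 50]) = 10
The new gcd after any change is gcd(10, new_value).
This can be at most 10.
Since 10 > old gcd 1, the gcd CAN increase (e.g., set N[0] = 10).

Answer: yes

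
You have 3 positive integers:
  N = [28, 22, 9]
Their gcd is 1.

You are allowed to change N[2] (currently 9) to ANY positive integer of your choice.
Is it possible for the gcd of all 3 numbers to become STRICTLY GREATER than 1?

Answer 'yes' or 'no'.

Current gcd = 1
gcd of all OTHER numbers (without N[2]=9): gcd([28, 22]) = 2
The new gcd after any change is gcd(2, new_value).
This can be at most 2.
Since 2 > old gcd 1, the gcd CAN increase (e.g., set N[2] = 2).

Answer: yes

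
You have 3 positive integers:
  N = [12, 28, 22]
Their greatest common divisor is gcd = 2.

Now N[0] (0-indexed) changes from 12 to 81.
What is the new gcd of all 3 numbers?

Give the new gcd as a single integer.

Numbers: [12, 28, 22], gcd = 2
Change: index 0, 12 -> 81
gcd of the OTHER numbers (without index 0): gcd([28, 22]) = 2
New gcd = gcd(g_others, new_val) = gcd(2, 81) = 1

Answer: 1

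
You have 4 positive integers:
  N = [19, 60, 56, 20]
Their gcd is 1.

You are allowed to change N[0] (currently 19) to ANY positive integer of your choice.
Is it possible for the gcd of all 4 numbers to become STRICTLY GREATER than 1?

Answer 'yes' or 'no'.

Answer: yes

Derivation:
Current gcd = 1
gcd of all OTHER numbers (without N[0]=19): gcd([60, 56, 20]) = 4
The new gcd after any change is gcd(4, new_value).
This can be at most 4.
Since 4 > old gcd 1, the gcd CAN increase (e.g., set N[0] = 4).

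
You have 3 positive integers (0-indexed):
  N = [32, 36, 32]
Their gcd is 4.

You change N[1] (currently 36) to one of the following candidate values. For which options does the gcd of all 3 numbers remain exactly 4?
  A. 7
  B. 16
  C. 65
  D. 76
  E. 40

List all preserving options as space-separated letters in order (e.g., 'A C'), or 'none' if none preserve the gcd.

Answer: D

Derivation:
Old gcd = 4; gcd of others (without N[1]) = 32
New gcd for candidate v: gcd(32, v). Preserves old gcd iff gcd(32, v) = 4.
  Option A: v=7, gcd(32,7)=1 -> changes
  Option B: v=16, gcd(32,16)=16 -> changes
  Option C: v=65, gcd(32,65)=1 -> changes
  Option D: v=76, gcd(32,76)=4 -> preserves
  Option E: v=40, gcd(32,40)=8 -> changes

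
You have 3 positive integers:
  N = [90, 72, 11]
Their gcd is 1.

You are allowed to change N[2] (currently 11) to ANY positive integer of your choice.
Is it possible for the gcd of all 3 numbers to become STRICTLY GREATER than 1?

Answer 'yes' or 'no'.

Current gcd = 1
gcd of all OTHER numbers (without N[2]=11): gcd([90, 72]) = 18
The new gcd after any change is gcd(18, new_value).
This can be at most 18.
Since 18 > old gcd 1, the gcd CAN increase (e.g., set N[2] = 18).

Answer: yes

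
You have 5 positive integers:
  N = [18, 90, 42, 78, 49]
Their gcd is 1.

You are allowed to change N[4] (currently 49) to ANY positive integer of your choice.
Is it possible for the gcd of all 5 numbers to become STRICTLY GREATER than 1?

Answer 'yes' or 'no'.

Current gcd = 1
gcd of all OTHER numbers (without N[4]=49): gcd([18, 90, 42, 78]) = 6
The new gcd after any change is gcd(6, new_value).
This can be at most 6.
Since 6 > old gcd 1, the gcd CAN increase (e.g., set N[4] = 6).

Answer: yes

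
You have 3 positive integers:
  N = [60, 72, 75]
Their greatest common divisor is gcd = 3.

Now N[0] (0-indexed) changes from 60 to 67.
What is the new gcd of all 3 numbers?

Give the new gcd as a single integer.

Numbers: [60, 72, 75], gcd = 3
Change: index 0, 60 -> 67
gcd of the OTHER numbers (without index 0): gcd([72, 75]) = 3
New gcd = gcd(g_others, new_val) = gcd(3, 67) = 1

Answer: 1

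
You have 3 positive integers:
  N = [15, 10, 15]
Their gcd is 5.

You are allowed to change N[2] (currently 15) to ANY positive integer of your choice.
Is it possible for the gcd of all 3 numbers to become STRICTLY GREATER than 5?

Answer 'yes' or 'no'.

Current gcd = 5
gcd of all OTHER numbers (without N[2]=15): gcd([15, 10]) = 5
The new gcd after any change is gcd(5, new_value).
This can be at most 5.
Since 5 = old gcd 5, the gcd can only stay the same or decrease.

Answer: no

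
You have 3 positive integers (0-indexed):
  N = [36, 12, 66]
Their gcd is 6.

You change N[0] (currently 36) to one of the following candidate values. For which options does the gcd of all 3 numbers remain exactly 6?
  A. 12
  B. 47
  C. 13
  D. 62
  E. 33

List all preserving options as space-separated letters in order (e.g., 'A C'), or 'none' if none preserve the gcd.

Old gcd = 6; gcd of others (without N[0]) = 6
New gcd for candidate v: gcd(6, v). Preserves old gcd iff gcd(6, v) = 6.
  Option A: v=12, gcd(6,12)=6 -> preserves
  Option B: v=47, gcd(6,47)=1 -> changes
  Option C: v=13, gcd(6,13)=1 -> changes
  Option D: v=62, gcd(6,62)=2 -> changes
  Option E: v=33, gcd(6,33)=3 -> changes

Answer: A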